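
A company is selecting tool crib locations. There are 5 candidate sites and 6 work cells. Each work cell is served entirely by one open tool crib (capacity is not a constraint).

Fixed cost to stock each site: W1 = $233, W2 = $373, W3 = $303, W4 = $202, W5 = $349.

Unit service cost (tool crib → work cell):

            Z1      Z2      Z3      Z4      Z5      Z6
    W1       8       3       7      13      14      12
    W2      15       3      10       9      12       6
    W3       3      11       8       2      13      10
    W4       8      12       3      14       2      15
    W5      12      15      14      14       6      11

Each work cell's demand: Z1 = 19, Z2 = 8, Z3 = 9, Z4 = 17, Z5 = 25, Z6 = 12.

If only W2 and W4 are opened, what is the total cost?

Each work cell is assigned to its cheapest site among the open ones.
{W2, W4}: Z1→W4 8·19=152, Z2→W2 3·8=24, Z3→W4 3·9=27, Z4→W2 9·17=153, Z5→W4 2·25=50, Z6→W2 6·12=72. Service 478; fixed 575; total 1053.

Total cost: 1053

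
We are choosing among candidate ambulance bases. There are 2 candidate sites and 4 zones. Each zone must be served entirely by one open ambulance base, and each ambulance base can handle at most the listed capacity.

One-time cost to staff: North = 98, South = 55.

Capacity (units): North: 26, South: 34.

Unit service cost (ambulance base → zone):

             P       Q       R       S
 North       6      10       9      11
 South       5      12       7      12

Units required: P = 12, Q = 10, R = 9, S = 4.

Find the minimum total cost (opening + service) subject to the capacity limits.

Minimum total cost: 420

Open {North, South}: P→South 5·12=60, Q→North 10·10=100, R→South 7·9=63, S→North 11·4=44.
Loads: North carries 14/26, South carries 21/34. Service 267; fixed 153; total 420.
Next best feasible plan costs 424.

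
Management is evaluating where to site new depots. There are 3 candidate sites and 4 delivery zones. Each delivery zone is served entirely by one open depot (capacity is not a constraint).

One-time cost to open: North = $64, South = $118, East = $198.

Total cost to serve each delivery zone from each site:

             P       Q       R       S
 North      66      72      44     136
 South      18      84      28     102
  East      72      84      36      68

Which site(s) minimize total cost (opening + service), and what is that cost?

Open South only; minimum total cost 350.

For any fixed open set, each delivery zone goes to its cheapest open site; total = fixed + service.
{South}: P→South 18, Q→South 84, R→South 28, S→South 102. Service 232; fixed 118; total 350.
{North}: service 318 + fixed 64 = 382
{North, South}: service 220 + fixed 182 = 402
{North, South, East}: service 186 + fixed 380 = 566
No other subset beats 350.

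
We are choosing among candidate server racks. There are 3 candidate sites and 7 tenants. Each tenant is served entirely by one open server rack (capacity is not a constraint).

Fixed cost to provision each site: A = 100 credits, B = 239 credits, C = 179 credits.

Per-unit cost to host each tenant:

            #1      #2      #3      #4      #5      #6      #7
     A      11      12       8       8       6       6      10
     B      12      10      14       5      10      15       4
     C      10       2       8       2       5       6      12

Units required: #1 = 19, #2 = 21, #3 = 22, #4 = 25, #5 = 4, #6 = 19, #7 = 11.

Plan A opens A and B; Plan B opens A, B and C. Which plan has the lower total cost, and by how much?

Plan B is cheaper by 87.

Plan A: {A, B}: #1→A 11·19=209, #2→B 10·21=210, #3→A 8·22=176, #4→B 5·25=125, #5→A 6·4=24, #6→A 6·19=114, #7→B 4·11=44. Service 902; fixed 339; total 1241.
Plan B: {A, B, C}: #1→C 10·19=190, #2→C 2·21=42, #3→A 8·22=176, #4→C 2·25=50, #5→C 5·4=20, #6→A 6·19=114, #7→B 4·11=44. Service 636; fixed 518; total 1154.
Difference: |1241 − 1154| = 87.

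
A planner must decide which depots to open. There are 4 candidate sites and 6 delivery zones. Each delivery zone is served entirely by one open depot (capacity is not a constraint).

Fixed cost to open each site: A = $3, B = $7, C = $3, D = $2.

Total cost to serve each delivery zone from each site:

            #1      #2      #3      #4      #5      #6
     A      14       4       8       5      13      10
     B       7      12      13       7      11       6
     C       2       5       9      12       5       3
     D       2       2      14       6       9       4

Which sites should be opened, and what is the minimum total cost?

Open C and D; minimum total cost 32.

For any fixed open set, each delivery zone goes to its cheapest open site; total = fixed + service.
{C, D}: #1→C 2, #2→D 2, #3→C 9, #4→D 6, #5→C 5, #6→C 3. Service 27; fixed 5; total 32.
{A, C}: #1→C 2, #2→A 4, #3→A 8, #4→A 5, #5→C 5, #6→C 3. Service 27; fixed 6; total 33.
{A, C, D}: #1→C 2, #2→D 2, #3→A 8, #4→A 5, #5→C 5, #6→C 3. Service 25; fixed 8; total 33.
{A, B, C, D}: service 25 + fixed 15 = 40
(All 15 nonempty subsets were checked; C and D is lowest.)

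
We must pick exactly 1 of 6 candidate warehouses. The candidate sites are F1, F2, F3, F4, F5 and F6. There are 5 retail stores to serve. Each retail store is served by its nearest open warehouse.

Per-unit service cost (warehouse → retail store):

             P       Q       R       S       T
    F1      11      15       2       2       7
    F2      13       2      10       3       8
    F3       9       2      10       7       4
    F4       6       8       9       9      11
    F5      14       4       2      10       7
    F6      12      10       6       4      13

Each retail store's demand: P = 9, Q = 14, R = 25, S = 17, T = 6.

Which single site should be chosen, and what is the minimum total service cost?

Choose F1 only; total service cost 435.

With exactly 1 open, each retail store uses its cheapest among the chosen.
{F1}: P→F1 11·9=99, Q→F1 15·14=210, R→F1 2·25=50, S→F1 2·17=34, T→F1 7·6=42. Service cost 435.
{F5}: service cost 444
{F2}: service cost 494
Among all 6 size-1 choices, {F1} is lowest.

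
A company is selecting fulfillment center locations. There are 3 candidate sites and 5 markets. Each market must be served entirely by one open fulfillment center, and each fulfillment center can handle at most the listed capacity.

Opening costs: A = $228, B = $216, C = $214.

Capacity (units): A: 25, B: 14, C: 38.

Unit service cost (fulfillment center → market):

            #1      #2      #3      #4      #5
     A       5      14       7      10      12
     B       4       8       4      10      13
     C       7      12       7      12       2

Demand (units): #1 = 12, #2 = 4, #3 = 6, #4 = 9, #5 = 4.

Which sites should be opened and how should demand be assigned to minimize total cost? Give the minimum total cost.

Minimum total cost: 504

Open {C}: #1→C 7·12=84, #2→C 12·4=48, #3→C 7·6=42, #4→C 12·9=108, #5→C 2·4=8.
Loads: C carries 35/38. Service 290; fixed 214; total 504.
Next best feasible plan costs 684.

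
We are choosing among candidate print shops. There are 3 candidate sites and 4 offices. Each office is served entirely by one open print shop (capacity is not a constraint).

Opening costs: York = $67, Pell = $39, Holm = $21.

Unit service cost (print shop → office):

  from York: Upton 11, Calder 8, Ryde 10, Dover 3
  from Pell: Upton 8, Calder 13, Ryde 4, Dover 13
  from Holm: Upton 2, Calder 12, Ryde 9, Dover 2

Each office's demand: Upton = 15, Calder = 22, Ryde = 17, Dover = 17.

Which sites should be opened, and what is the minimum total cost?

For any fixed open set, each office goes to its cheapest open site; total = fixed + service.
{York, Pell, Holm}: Upton→Holm 2·15=30, Calder→York 8·22=176, Ryde→Pell 4·17=68, Dover→Holm 2·17=34. Service 308; fixed 127; total 435.
{Pell, Holm}: Upton→Holm 2·15=30, Calder→Holm 12·22=264, Ryde→Pell 4·17=68, Dover→Holm 2·17=34. Service 396; fixed 60; total 456.
{York, Holm}: service 393 + fixed 88 = 481
{Holm}: Upton→Holm 2·15=30, Calder→Holm 12·22=264, Ryde→Holm 9·17=153, Dover→Holm 2·17=34. Service 481; fixed 21; total 502.
No other subset beats 435.

Open York, Pell and Holm; minimum total cost 435.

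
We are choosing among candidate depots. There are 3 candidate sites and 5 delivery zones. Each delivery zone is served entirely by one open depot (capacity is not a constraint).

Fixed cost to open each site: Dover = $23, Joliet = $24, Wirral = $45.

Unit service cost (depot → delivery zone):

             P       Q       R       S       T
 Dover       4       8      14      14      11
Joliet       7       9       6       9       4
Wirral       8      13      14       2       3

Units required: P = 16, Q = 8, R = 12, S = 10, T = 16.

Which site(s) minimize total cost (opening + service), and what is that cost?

For any fixed open set, each delivery zone goes to its cheapest open site; total = fixed + service.
{Dover, Joliet, Wirral}: P→Dover 4·16=64, Q→Dover 8·8=64, R→Joliet 6·12=72, S→Wirral 2·10=20, T→Wirral 3·16=48. Service 268; fixed 92; total 360.
{Joliet, Wirral}: service 324 + fixed 69 = 393
{Dover, Joliet}: service 354 + fixed 47 = 401
{Dover}: P→Dover 4·16=64, Q→Dover 8·8=64, R→Dover 14·12=168, S→Dover 14·10=140, T→Dover 11·16=176. Service 612; fixed 23; total 635.
(All 7 nonempty subsets were checked; Dover, Joliet and Wirral is lowest.)

Open Dover, Joliet and Wirral; minimum total cost 360.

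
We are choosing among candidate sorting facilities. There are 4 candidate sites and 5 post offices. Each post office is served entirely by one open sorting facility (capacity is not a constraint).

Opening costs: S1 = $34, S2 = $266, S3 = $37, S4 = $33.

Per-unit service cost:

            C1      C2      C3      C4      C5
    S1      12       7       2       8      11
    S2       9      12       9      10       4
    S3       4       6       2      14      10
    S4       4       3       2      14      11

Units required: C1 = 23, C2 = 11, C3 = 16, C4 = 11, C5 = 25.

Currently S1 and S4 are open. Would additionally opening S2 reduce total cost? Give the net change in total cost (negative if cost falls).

No — net change +91 (cost rises by 91).

Current service cost with {S1, S4}: 520.
Adding S2: each post office re-picks its cheapest; new service cost 345, saving 175.
Extra fixed cost: 266. Net change = 266 − 175 = 91.
(Totals: 587 → 678.)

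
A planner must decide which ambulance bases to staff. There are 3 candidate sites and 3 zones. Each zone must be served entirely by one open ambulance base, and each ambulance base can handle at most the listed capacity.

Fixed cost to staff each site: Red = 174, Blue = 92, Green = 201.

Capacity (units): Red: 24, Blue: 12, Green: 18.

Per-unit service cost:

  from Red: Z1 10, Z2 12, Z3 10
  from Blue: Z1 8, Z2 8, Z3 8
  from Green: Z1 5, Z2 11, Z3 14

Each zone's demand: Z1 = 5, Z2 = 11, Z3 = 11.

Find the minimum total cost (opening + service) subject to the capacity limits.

Open {Red, Blue}: Z1→Red 10·5=50, Z2→Blue 8·11=88, Z3→Red 10·11=110.
Loads: Red carries 16/24, Blue carries 11/12. Service 248; fixed 266; total 514.
Next best feasible plan costs 527.

Minimum total cost: 514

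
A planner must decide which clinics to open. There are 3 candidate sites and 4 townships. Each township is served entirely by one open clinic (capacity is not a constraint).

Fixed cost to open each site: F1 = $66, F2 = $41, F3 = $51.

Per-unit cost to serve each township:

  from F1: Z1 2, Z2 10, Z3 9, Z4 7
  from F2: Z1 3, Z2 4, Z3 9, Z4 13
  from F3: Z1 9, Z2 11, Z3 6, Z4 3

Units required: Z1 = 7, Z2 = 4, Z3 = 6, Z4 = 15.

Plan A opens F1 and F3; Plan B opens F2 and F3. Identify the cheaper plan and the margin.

Plan A: {F1, F3}: Z1→F1 2·7=14, Z2→F1 10·4=40, Z3→F3 6·6=36, Z4→F3 3·15=45. Service 135; fixed 117; total 252.
Plan B: {F2, F3}: Z1→F2 3·7=21, Z2→F2 4·4=16, Z3→F3 6·6=36, Z4→F3 3·15=45. Service 118; fixed 92; total 210.
Difference: |252 − 210| = 42.

Plan B is cheaper by 42.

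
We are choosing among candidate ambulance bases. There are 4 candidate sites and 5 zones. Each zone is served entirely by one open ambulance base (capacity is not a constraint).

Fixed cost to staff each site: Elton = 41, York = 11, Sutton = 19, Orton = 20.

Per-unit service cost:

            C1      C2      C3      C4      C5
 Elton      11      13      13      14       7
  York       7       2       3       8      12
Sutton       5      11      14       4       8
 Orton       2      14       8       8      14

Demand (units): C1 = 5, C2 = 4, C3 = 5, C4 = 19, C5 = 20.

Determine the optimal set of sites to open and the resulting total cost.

Open York and Sutton; minimum total cost 314.

For any fixed open set, each zone goes to its cheapest open site; total = fixed + service.
{York, Sutton}: C1→Sutton 5·5=25, C2→York 2·4=8, C3→York 3·5=15, C4→Sutton 4·19=76, C5→Sutton 8·20=160. Service 284; fixed 30; total 314.
{York, Sutton, Orton}: C1→Orton 2·5=10, C2→York 2·4=8, C3→York 3·5=15, C4→Sutton 4·19=76, C5→Sutton 8·20=160. Service 269; fixed 50; total 319.
{Elton, York, Sutton}: service 264 + fixed 71 = 335
{Elton, York, Sutton, Orton}: service 249 + fixed 91 = 340
No other subset beats 314.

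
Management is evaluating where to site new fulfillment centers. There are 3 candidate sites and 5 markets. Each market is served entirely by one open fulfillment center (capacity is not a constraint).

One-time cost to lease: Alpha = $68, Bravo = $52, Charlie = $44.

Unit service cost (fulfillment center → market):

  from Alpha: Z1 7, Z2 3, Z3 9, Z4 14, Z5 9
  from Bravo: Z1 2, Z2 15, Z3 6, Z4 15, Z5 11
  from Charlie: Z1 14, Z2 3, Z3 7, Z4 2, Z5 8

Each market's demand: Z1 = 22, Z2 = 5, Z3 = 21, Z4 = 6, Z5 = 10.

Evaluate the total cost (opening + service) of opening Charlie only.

Total cost: 606

Each market is assigned to its cheapest site among the open ones.
{Charlie}: Z1→Charlie 14·22=308, Z2→Charlie 3·5=15, Z3→Charlie 7·21=147, Z4→Charlie 2·6=12, Z5→Charlie 8·10=80. Service 562; fixed 44; total 606.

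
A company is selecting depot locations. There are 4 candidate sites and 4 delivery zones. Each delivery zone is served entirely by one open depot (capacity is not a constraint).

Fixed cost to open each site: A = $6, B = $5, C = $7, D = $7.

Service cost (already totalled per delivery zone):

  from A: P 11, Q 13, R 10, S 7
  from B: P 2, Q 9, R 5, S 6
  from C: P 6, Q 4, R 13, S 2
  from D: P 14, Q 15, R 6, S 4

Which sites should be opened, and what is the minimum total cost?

For any fixed open set, each delivery zone goes to its cheapest open site; total = fixed + service.
{B, C}: P→B 2, Q→C 4, R→B 5, S→C 2. Service 13; fixed 12; total 25.
{B}: P→B 2, Q→B 9, R→B 5, S→B 6. Service 22; fixed 5; total 27.
{A, B, C}: P→B 2, Q→C 4, R→B 5, S→C 2. Service 13; fixed 18; total 31.
{A, B, C, D}: service 13 + fixed 25 = 38
No other subset beats 25.

Open B and C; minimum total cost 25.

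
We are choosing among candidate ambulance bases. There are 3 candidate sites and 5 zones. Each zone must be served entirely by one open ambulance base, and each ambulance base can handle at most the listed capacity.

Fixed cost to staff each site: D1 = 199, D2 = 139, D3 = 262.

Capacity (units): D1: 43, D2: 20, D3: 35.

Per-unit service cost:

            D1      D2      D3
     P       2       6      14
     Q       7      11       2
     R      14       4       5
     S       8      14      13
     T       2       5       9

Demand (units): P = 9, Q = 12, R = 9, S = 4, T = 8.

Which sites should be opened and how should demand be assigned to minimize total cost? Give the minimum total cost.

Open {D1}: P→D1 2·9=18, Q→D1 7·12=84, R→D1 14·9=126, S→D1 8·4=32, T→D1 2·8=16.
Loads: D1 carries 42/43. Service 276; fixed 199; total 475.
Next best feasible plan costs 524.

Minimum total cost: 475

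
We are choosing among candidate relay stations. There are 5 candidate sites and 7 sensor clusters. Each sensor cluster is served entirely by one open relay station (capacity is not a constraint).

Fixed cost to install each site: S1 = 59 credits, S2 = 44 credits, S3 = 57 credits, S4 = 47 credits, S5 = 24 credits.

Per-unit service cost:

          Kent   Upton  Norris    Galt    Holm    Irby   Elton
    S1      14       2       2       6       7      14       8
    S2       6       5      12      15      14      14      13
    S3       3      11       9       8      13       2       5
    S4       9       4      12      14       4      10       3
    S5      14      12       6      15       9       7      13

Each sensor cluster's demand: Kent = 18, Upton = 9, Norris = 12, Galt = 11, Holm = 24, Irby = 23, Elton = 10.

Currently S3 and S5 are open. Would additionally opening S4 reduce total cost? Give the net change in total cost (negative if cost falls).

Current service cost with {S3, S5}: 625.
Adding S4: each sensor cluster re-picks its cheapest; new service cost 422, saving 203.
Extra fixed cost: 47. Net change = 47 − 203 = -156.
(Totals: 706 → 550.)

Yes — net change −156 (cost falls by 156).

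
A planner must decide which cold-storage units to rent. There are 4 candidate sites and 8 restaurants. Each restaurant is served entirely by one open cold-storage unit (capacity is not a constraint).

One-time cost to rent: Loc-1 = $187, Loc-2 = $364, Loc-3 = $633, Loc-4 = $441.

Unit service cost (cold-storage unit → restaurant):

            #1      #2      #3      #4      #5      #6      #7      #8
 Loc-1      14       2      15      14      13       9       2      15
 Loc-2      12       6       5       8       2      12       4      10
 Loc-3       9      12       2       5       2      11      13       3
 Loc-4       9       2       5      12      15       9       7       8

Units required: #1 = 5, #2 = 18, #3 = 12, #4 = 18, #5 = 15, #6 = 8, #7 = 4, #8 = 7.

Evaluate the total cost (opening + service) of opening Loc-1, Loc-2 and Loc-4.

Each restaurant is assigned to its cheapest site among the open ones.
{Loc-1, Loc-2, Loc-4}: #1→Loc-4 9·5=45, #2→Loc-1 2·18=36, #3→Loc-2 5·12=60, #4→Loc-2 8·18=144, #5→Loc-2 2·15=30, #6→Loc-1 9·8=72, #7→Loc-1 2·4=8, #8→Loc-4 8·7=56. Service 451; fixed 992; total 1443.

Total cost: 1443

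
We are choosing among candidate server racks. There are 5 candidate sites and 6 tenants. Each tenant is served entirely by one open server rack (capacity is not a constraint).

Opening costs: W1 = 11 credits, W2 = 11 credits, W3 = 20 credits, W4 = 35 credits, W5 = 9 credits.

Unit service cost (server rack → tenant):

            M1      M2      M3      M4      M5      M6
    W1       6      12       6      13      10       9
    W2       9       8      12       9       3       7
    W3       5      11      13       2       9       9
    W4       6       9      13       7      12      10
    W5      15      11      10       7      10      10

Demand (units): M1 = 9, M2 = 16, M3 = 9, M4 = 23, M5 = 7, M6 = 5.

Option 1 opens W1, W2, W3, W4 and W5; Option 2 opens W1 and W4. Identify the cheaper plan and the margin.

Option 1 is cheaper by 159.

Option 1: {W1, W2, W3, W4, W5}: M1→W3 5·9=45, M2→W2 8·16=128, M3→W1 6·9=54, M4→W3 2·23=46, M5→W2 3·7=21, M6→W2 7·5=35. Service 329; fixed 86; total 415.
Option 2: {W1, W4}: M1→W1 6·9=54, M2→W4 9·16=144, M3→W1 6·9=54, M4→W4 7·23=161, M5→W1 10·7=70, M6→W1 9·5=45. Service 528; fixed 46; total 574.
Difference: |415 − 574| = 159.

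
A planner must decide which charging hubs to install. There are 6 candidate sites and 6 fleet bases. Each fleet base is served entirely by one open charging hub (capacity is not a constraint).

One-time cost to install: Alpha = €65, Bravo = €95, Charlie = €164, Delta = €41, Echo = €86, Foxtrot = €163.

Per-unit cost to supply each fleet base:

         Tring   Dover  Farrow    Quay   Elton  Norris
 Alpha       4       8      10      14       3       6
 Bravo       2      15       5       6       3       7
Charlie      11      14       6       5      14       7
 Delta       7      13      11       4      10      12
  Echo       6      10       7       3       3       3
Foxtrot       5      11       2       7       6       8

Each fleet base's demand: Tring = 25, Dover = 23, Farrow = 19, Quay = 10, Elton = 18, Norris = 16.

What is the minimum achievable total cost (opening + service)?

For any fixed open set, each fleet base goes to its cheapest open site; total = fixed + service.
{Bravo, Echo}: Tring→Bravo 2·25=50, Dover→Echo 10·23=230, Farrow→Bravo 5·19=95, Quay→Echo 3·10=30, Elton→Bravo 3·18=54, Norris→Echo 3·16=48. Service 507; fixed 181; total 688.
{Alpha, Bravo}: service 539 + fixed 160 = 699
{Alpha, Echo}: Tring→Alpha 4·25=100, Dover→Alpha 8·23=184, Farrow→Echo 7·19=133, Quay→Echo 3·10=30, Elton→Alpha 3·18=54, Norris→Echo 3·16=48. Service 549; fixed 151; total 700.
{Alpha, Bravo, Charlie, Delta, Echo, Foxtrot}: service 404 + fixed 614 = 1018
No other subset beats 688.

Minimum total cost: 688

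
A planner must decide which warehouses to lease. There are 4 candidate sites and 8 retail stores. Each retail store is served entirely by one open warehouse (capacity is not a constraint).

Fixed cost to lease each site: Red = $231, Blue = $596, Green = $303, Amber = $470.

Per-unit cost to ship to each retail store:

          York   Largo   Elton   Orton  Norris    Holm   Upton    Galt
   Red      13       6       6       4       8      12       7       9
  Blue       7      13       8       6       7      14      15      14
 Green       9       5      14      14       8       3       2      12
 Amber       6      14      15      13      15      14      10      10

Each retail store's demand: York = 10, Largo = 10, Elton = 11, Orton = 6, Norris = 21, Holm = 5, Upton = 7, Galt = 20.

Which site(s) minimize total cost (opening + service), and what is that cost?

For any fixed open set, each retail store goes to its cheapest open site; total = fixed + service.
{Red}: York→Red 13·10=130, Largo→Red 6·10=60, Elton→Red 6·11=66, Orton→Red 4·6=24, Norris→Red 8·21=168, Holm→Red 12·5=60, Upton→Red 7·7=49, Galt→Red 9·20=180. Service 737; fixed 231; total 968.
{Green}: York→Green 9·10=90, Largo→Green 5·10=50, Elton→Green 14·11=154, Orton→Green 14·6=84, Norris→Green 8·21=168, Holm→Green 3·5=15, Upton→Green 2·7=14, Galt→Green 12·20=240. Service 815; fixed 303; total 1118.
{Red, Green}: service 607 + fixed 534 = 1141
{Red, Blue, Green, Amber}: service 556 + fixed 1600 = 2156
No other subset beats 968.

Open Red only; minimum total cost 968.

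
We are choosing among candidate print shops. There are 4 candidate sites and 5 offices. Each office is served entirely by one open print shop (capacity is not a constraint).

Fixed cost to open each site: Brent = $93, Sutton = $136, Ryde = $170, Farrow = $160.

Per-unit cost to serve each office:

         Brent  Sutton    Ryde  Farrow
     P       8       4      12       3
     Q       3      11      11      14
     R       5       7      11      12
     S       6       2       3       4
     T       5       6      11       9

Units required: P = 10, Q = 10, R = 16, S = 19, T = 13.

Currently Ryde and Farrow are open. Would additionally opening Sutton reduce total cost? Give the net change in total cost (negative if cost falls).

No — net change +14 (cost rises by 14).

Current service cost with {Ryde, Farrow}: 490.
Adding Sutton: each office re-picks its cheapest; new service cost 368, saving 122.
Extra fixed cost: 136. Net change = 136 − 122 = 14.
(Totals: 820 → 834.)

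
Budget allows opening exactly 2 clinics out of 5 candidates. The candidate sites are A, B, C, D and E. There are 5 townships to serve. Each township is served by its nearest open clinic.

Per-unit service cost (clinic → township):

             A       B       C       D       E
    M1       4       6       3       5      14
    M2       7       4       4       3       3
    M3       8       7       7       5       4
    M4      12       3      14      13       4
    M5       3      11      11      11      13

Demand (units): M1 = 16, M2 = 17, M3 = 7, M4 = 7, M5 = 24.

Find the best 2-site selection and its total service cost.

With exactly 2 open, each township uses its cheapest among the chosen.
{A, E}: M1→A 4·16=64, M2→E 3·17=51, M3→E 4·7=28, M4→E 4·7=28, M5→A 3·24=72. Service cost 243.
{A, B}: service cost 274
{A, D}: service cost 306
Among all 10 size-2 choices, {A, E} is lowest.

Choose A and E; total service cost 243.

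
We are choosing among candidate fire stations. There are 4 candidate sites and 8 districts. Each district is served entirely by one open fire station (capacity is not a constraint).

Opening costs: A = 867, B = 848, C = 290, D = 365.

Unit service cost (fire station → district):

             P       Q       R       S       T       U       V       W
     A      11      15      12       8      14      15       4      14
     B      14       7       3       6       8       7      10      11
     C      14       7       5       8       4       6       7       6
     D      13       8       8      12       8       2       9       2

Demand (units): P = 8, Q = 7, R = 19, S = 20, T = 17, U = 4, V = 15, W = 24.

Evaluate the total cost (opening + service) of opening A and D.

Total cost: 1940

Each district is assigned to its cheapest site among the open ones.
{A, D}: P→A 11·8=88, Q→D 8·7=56, R→D 8·19=152, S→A 8·20=160, T→D 8·17=136, U→D 2·4=8, V→A 4·15=60, W→D 2·24=48. Service 708; fixed 1232; total 1940.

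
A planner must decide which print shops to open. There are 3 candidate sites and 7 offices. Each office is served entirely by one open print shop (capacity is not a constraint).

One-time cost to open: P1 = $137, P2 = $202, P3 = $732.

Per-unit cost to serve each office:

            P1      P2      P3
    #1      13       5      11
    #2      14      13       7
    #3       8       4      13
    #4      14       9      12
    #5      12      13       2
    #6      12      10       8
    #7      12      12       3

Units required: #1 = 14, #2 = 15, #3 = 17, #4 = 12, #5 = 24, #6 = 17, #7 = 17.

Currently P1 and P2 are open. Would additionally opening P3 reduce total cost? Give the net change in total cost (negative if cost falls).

No — net change +215 (cost rises by 215).

Current service cost with {P1, P2}: 1103.
Adding P3: each office re-picks its cheapest; new service cost 586, saving 517.
Extra fixed cost: 732. Net change = 732 − 517 = 215.
(Totals: 1442 → 1657.)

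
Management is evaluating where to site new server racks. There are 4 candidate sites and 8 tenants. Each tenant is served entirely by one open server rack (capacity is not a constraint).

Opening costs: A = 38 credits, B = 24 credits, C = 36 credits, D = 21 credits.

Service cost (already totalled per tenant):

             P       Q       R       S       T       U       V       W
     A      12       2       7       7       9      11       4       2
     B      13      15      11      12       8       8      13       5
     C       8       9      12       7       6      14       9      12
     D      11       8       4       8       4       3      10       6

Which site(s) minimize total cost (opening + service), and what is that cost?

For any fixed open set, each tenant goes to its cheapest open site; total = fixed + service.
{D}: P→D 11, Q→D 8, R→D 4, S→D 8, T→D 4, U→D 3, V→D 10, W→D 6. Service 54; fixed 21; total 75.
{A}: P→A 12, Q→A 2, R→A 7, S→A 7, T→A 9, U→A 11, V→A 4, W→A 2. Service 54; fixed 38; total 92.
{A, D}: service 37 + fixed 59 = 96
{A, B, C, D}: service 34 + fixed 119 = 153
(All 15 nonempty subsets were checked; D only is lowest.)

Open D only; minimum total cost 75.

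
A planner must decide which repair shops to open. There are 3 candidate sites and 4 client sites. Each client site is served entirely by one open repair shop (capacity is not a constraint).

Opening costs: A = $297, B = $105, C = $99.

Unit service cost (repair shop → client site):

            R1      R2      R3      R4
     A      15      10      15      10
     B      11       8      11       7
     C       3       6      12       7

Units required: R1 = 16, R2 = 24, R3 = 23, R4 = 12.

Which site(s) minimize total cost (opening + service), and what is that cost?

For any fixed open set, each client site goes to its cheapest open site; total = fixed + service.
{C}: R1→C 3·16=48, R2→C 6·24=144, R3→C 12·23=276, R4→C 7·12=84. Service 552; fixed 99; total 651.
{B, C}: service 529 + fixed 204 = 733
{B}: R1→B 11·16=176, R2→B 8·24=192, R3→B 11·23=253, R4→B 7·12=84. Service 705; fixed 105; total 810.
{A, B, C}: service 529 + fixed 501 = 1030
No other subset beats 651.

Open C only; minimum total cost 651.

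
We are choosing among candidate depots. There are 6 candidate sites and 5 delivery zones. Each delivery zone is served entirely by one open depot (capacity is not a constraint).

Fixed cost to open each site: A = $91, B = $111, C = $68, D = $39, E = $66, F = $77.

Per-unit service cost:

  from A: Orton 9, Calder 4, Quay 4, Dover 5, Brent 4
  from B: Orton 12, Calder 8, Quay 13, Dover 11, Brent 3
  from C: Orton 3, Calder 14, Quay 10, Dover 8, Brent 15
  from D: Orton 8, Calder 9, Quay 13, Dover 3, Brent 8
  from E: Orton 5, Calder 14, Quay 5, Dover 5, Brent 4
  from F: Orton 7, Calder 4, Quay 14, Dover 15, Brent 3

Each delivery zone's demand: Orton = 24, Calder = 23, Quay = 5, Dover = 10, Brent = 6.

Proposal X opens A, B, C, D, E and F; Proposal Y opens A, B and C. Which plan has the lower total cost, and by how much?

Proposal Y is cheaper by 162.

Proposal X: {A, B, C, D, E, F}: Orton→C 3·24=72, Calder→A 4·23=92, Quay→A 4·5=20, Dover→D 3·10=30, Brent→B 3·6=18. Service 232; fixed 452; total 684.
Proposal Y: {A, B, C}: Orton→C 3·24=72, Calder→A 4·23=92, Quay→A 4·5=20, Dover→A 5·10=50, Brent→B 3·6=18. Service 252; fixed 270; total 522.
Difference: |684 − 522| = 162.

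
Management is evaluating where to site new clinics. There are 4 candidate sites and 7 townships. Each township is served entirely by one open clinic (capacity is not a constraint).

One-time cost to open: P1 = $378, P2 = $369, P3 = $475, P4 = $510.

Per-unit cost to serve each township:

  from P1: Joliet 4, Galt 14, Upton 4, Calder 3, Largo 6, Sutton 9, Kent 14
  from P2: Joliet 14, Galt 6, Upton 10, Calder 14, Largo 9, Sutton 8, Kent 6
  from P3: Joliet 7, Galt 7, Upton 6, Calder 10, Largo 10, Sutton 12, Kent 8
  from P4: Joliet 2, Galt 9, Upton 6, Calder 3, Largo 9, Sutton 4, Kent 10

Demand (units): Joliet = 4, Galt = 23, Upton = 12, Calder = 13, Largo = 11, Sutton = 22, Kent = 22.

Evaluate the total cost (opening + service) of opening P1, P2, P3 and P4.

Each township is assigned to its cheapest site among the open ones.
{P1, P2, P3, P4}: Joliet→P4 2·4=8, Galt→P2 6·23=138, Upton→P1 4·12=48, Calder→P1 3·13=39, Largo→P1 6·11=66, Sutton→P4 4·22=88, Kent→P2 6·22=132. Service 519; fixed 1732; total 2251.

Total cost: 2251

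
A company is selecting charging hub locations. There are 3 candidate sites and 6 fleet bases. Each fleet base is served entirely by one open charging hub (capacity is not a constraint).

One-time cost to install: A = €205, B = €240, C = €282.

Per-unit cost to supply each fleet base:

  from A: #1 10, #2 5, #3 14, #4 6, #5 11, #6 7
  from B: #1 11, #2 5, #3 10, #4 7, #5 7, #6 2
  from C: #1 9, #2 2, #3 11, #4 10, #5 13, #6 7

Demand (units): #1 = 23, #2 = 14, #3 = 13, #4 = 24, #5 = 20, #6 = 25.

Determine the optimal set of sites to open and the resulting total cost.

Open B only; minimum total cost 1051.

For any fixed open set, each fleet base goes to its cheapest open site; total = fixed + service.
{B}: #1→B 11·23=253, #2→B 5·14=70, #3→B 10·13=130, #4→B 7·24=168, #5→B 7·20=140, #6→B 2·25=50. Service 811; fixed 240; total 1051.
{A, B}: #1→A 10·23=230, #2→A 5·14=70, #3→B 10·13=130, #4→A 6·24=144, #5→B 7·20=140, #6→B 2·25=50. Service 764; fixed 445; total 1209.
{A}: #1→A 10·23=230, #2→A 5·14=70, #3→A 14·13=182, #4→A 6·24=144, #5→A 11·20=220, #6→A 7·25=175. Service 1021; fixed 205; total 1226.
{A, B, C}: service 699 + fixed 727 = 1426
No other subset beats 1051.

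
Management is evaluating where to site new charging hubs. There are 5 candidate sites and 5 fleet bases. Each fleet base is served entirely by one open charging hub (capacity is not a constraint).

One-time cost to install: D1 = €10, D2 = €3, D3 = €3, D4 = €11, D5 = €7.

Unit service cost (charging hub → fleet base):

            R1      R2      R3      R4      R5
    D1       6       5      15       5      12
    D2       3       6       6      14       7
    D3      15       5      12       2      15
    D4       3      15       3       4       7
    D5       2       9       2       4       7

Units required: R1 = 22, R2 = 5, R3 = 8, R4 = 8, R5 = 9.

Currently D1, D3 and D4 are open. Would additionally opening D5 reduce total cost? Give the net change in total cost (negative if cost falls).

Current service cost with {D1, D3, D4}: 194.
Adding D5: each fleet base re-picks its cheapest; new service cost 164, saving 30.
Extra fixed cost: 7. Net change = 7 − 30 = -23.
(Totals: 218 → 195.)

Yes — net change −23 (cost falls by 23).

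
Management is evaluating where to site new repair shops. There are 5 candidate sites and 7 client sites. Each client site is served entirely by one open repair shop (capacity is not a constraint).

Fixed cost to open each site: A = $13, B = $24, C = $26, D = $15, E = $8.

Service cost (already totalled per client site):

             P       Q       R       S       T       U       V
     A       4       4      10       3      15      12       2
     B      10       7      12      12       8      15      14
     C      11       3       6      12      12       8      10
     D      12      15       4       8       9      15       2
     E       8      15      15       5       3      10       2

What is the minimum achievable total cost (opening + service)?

For any fixed open set, each client site goes to its cheapest open site; total = fixed + service.
{A, E}: P→A 4, Q→A 4, R→A 10, S→A 3, T→E 3, U→E 10, V→A 2. Service 36; fixed 21; total 57.
{A}: service 50 + fixed 13 = 63
{A, D}: service 38 + fixed 28 = 66
{A, B, C, D, E}: service 27 + fixed 86 = 113
No other subset beats 57.

Minimum total cost: 57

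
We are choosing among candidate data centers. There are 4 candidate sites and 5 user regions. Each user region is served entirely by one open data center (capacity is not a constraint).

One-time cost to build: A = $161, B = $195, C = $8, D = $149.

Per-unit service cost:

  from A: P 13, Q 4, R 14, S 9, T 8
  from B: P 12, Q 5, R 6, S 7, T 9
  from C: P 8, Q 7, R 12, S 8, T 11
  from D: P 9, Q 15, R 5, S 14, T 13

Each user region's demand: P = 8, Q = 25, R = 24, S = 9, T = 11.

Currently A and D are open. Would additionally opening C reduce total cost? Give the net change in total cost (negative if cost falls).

Yes — net change −9 (cost falls by 9).

Current service cost with {A, D}: 461.
Adding C: each user region re-picks its cheapest; new service cost 444, saving 17.
Extra fixed cost: 8. Net change = 8 − 17 = -9.
(Totals: 771 → 762.)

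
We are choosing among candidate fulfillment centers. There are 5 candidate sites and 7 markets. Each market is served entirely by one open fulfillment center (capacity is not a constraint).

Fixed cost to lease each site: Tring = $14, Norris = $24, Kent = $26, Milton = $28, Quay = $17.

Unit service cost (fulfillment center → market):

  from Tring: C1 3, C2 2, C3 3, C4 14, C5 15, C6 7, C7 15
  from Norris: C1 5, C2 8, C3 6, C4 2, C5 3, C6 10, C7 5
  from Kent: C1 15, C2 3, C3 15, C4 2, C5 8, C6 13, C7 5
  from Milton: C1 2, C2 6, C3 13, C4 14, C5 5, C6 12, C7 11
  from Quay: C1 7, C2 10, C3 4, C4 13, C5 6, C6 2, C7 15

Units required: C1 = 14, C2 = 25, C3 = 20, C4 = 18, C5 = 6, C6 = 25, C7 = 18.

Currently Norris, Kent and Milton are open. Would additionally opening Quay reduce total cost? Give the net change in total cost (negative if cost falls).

Current service cost with {Norris, Kent, Milton}: 617.
Adding Quay: each market re-picks its cheapest; new service cost 377, saving 240.
Extra fixed cost: 17. Net change = 17 − 240 = -223.
(Totals: 695 → 472.)

Yes — net change −223 (cost falls by 223).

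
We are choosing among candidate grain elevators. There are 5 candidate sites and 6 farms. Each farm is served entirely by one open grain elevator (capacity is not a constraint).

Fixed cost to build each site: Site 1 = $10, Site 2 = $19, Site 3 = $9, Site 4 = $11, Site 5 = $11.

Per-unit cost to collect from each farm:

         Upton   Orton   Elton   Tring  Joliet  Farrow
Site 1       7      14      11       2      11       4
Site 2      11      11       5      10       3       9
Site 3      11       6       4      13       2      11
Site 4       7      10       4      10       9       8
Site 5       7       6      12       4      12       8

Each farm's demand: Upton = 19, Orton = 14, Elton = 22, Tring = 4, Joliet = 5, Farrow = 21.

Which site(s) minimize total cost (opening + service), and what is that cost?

For any fixed open set, each farm goes to its cheapest open site; total = fixed + service.
{Site 1, Site 3}: Upton→Site 1 7·19=133, Orton→Site 3 6·14=84, Elton→Site 3 4·22=88, Tring→Site 1 2·4=8, Joliet→Site 3 2·5=10, Farrow→Site 1 4·21=84. Service 407; fixed 19; total 426.
{Site 1, Site 3, Site 4}: service 407 + fixed 30 = 437
{Site 1, Site 3, Site 5}: Upton→Site 1 7·19=133, Orton→Site 3 6·14=84, Elton→Site 3 4·22=88, Tring→Site 1 2·4=8, Joliet→Site 3 2·5=10, Farrow→Site 1 4·21=84. Service 407; fixed 30; total 437.
{Site 1, Site 2, Site 3, Site 4, Site 5}: Upton→Site 1 7·19=133, Orton→Site 3 6·14=84, Elton→Site 3 4·22=88, Tring→Site 1 2·4=8, Joliet→Site 3 2·5=10, Farrow→Site 1 4·21=84. Service 407; fixed 60; total 467.
No other subset beats 426.

Open Site 1 and Site 3; minimum total cost 426.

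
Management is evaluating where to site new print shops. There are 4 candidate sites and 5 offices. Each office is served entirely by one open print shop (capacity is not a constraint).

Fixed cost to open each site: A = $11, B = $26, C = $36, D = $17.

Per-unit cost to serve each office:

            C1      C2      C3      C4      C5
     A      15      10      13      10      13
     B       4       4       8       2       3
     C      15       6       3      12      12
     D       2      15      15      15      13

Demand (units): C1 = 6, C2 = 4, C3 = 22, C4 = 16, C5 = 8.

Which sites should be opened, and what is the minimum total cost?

For any fixed open set, each office goes to its cheapest open site; total = fixed + service.
{B, C}: C1→B 4·6=24, C2→B 4·4=16, C3→C 3·22=66, C4→B 2·16=32, C5→B 3·8=24. Service 162; fixed 62; total 224.
{B, C, D}: service 150 + fixed 79 = 229
{A, B, C}: service 162 + fixed 73 = 235
{A, B, C, D}: service 150 + fixed 90 = 240
(All 15 nonempty subsets were checked; B and C is lowest.)

Open B and C; minimum total cost 224.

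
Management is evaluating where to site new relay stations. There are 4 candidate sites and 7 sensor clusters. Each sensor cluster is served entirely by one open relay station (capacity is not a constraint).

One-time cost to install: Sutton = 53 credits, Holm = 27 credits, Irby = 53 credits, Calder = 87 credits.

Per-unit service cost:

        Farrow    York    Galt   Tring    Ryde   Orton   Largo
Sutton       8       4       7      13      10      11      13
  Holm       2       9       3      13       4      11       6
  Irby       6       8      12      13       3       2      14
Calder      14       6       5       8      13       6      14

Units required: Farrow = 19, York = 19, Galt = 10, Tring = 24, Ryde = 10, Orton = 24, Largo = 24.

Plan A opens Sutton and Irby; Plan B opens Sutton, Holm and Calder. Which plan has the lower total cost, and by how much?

Plan A: {Sutton, Irby}: Farrow→Irby 6·19=114, York→Sutton 4·19=76, Galt→Sutton 7·10=70, Tring→Sutton 13·24=312, Ryde→Irby 3·10=30, Orton→Irby 2·24=48, Largo→Sutton 13·24=312. Service 962; fixed 106; total 1068.
Plan B: {Sutton, Holm, Calder}: Farrow→Holm 2·19=38, York→Sutton 4·19=76, Galt→Holm 3·10=30, Tring→Calder 8·24=192, Ryde→Holm 4·10=40, Orton→Calder 6·24=144, Largo→Holm 6·24=144. Service 664; fixed 167; total 831.
Difference: |1068 − 831| = 237.

Plan B is cheaper by 237.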